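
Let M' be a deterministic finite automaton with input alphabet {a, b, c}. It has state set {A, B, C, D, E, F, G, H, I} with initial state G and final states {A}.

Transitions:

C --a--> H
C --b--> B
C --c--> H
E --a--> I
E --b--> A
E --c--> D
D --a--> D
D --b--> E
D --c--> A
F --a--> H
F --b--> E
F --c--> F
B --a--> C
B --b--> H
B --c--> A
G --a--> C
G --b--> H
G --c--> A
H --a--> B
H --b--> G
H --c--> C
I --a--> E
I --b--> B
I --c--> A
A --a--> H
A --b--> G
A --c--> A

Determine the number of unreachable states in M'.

Starting at G and following transitions, the reachable set is {A, B, C, G, H}. That leaves D, E, F, I unreachable — 4 in total.

4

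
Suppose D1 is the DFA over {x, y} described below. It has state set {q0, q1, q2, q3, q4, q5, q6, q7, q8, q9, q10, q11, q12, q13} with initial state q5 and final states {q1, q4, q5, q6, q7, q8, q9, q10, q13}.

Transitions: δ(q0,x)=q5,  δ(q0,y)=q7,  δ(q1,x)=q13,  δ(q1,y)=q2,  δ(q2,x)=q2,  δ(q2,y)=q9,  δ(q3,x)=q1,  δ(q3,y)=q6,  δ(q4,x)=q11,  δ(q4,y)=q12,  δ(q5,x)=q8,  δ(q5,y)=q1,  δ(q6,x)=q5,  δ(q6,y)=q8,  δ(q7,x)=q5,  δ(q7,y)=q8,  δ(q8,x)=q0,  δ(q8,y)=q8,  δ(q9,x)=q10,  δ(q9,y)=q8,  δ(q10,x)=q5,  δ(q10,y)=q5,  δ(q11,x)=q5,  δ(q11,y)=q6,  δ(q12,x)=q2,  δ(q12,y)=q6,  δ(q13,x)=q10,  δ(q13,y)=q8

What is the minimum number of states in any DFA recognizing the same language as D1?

States {q3,q4,q6,q11,q12} cannot be reached from the start state, so discard them.
Start with accepting vs non-accepting: {q1,q5,q7,q8,q9,q10,q13} | {q0,q2}.
Refine {q1,q5,q7,q8,q9,q10,q13} on symbol x: members go to different blocks, giving {q1,q5,q7,q9,q10,q13} and {q8}.
Refine {q1,q5,q7,q9,q10,q13} on symbol x: members go to different blocks, giving {q1,q7,q9,q10,q13} and {q5}.
Split {q1,q7,q9,q10,q13} by δ(·,x) → {q1,q9,q13} and {q7,q10}.
Split {q1,q9,q13} by δ(·,x) → {q9,q13} and {q1}.
On input x, block {q0,q2} splits into {q0} and {q2}.
Refine {q7,q10} on symbol y: members go to different blocks, giving {q7} and {q10}.
The partition is now stable with 8 blocks: {q9,q13} | {q0} | {q8} | {q5} | {q7} | {q1} | {q2} | {q10}.

8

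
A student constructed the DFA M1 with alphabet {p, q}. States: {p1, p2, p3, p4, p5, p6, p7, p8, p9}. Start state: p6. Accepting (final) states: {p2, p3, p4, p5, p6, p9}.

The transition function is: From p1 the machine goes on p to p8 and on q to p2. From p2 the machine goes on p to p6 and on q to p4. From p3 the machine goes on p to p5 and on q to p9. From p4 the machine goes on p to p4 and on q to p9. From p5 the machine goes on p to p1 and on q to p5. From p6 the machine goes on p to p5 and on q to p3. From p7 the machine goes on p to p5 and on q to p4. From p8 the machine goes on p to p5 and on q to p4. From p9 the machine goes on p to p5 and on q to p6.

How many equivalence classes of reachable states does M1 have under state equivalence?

6

Reachable states from the start: {p1,p2,p3,p4,p5,p6,p8,p9}. Unreachable: {p7} — drop them.
Initial partition by acceptance: {p2,p3,p4,p5,p6,p9} | {p1,p8}.
Refine {p2,p3,p4,p5,p6,p9} on symbol p: members go to different blocks, giving {p2,p3,p4,p6,p9} and {p5}.
Refine {p2,p3,p4,p6,p9} on symbol p: members go to different blocks, giving {p3,p6,p9} and {p2,p4}.
Refine {p1,p8} on symbol p: members go to different blocks, giving {p1} and {p8}.
On input p, block {p2,p4} splits into {p2} and {p4}.
Stable partition: {p3,p6,p9} | {p1} | {p5} | {p2} | {p8} | {p4} — 6 equivalence classes.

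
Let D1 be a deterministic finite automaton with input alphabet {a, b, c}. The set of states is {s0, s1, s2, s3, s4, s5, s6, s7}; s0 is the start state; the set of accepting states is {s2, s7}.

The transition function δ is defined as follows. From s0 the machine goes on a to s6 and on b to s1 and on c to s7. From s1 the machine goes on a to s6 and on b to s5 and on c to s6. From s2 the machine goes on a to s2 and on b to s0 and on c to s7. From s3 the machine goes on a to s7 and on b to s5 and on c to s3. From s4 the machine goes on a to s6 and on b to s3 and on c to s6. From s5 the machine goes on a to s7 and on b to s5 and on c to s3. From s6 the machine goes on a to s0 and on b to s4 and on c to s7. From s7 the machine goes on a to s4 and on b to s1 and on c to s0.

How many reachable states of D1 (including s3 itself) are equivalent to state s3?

States {s2} cannot be reached from the start state, so discard them.
Start with accepting vs non-accepting: {s7} | {s0,s1,s3,s4,s5,s6}.
On input a, block {s0,s1,s3,s4,s5,s6} splits into {s0,s1,s4,s6} and {s3,s5}.
Refine {s0,s1,s4,s6} on symbol b: members go to different blocks, giving {s0,s6} and {s1,s4}.
The partition is now stable with 4 blocks: {s7} | {s0,s6} | {s3,s5} | {s1,s4}.
The equivalence class containing s3 is {s3,s5}, of size 2.

2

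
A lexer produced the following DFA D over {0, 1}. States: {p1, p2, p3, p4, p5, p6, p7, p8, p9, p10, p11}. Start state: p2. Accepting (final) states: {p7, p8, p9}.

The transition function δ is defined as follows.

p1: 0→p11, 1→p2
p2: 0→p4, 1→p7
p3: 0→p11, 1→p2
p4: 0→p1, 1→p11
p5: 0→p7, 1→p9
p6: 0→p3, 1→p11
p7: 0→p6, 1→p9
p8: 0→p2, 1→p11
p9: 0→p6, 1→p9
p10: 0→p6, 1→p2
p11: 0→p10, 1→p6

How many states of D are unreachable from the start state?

BFS from p2 reaches {p1, p2, p3, p4, p6, p7, p9, p10, p11}; the 2 state(s) p5, p8 are never visited.

2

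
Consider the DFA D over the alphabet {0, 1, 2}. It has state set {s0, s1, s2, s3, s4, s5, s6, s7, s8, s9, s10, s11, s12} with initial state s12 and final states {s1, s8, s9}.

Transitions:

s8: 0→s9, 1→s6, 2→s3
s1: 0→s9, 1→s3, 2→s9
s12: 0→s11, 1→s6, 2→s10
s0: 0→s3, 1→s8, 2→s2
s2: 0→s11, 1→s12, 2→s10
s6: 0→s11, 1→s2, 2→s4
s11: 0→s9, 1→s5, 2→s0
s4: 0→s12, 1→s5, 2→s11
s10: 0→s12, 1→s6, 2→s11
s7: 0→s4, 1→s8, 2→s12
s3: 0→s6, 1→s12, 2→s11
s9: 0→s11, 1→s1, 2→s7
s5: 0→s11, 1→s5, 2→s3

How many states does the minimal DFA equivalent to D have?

7

Initial partition by acceptance: {s1,s8,s9} | {s0,s2,s3,s4,s5,s6,s7,s10,s11,s12}.
Refine {s1,s8,s9} on symbol 0: members go to different blocks, giving {s1,s8} and {s9}.
On input 2, block {s1,s8} splits into {s1} and {s8}.
Split {s0,s2,s3,s4,s5,s6,s7,s10,s11,s12} by δ(·,0) → {s0,s2,s3,s4,s5,s6,s7,s10,s12} and {s11}.
On input 0, block {s0,s2,s3,s4,s5,s6,s7,s10,s12} splits into {s0,s3,s4,s7,s10} and {s2,s5,s6,s12}.
On input 0, block {s0,s3,s4,s7,s10} splits into {s3,s4,s10} and {s0,s7}.
Stable partition: {s1} | {s3,s4,s10} | {s9} | {s8} | {s11} | {s2,s5,s6,s12} | {s0,s7} — 7 equivalence classes.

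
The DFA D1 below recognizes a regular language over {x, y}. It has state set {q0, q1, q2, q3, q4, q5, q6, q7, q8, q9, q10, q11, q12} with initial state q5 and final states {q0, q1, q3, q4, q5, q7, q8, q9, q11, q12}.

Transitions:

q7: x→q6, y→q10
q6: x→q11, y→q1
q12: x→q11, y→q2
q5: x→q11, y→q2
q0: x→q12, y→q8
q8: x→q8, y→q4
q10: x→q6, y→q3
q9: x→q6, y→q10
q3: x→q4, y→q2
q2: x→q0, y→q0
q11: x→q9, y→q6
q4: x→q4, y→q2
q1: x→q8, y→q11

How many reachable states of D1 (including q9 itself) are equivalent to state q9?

1

Reachable states from the start: {q0,q1,q2,q3,q4,q5,q6,q8,q9,q10,q11,q12}. Unreachable: {q7} — drop them.
Initial partition by acceptance: {q0,q1,q3,q4,q5,q8,q9,q11,q12} | {q2,q6,q10}.
On input x, block {q0,q1,q3,q4,q5,q8,q9,q11,q12} splits into {q0,q1,q3,q4,q5,q8,q11,q12} and {q9}.
Refine {q0,q1,q3,q4,q5,q8,q11,q12} on symbol x: members go to different blocks, giving {q0,q1,q3,q4,q5,q8,q12} and {q11}.
On input x, block {q0,q1,q3,q4,q5,q8,q12} splits into {q0,q1,q3,q4,q8} and {q5,q12}.
Refine {q0,q1,q3,q4,q8} on symbol x: members go to different blocks, giving {q1,q3,q4,q8} and {q0}.
Split {q1,q3,q4,q8} by δ(·,y) → {q3,q4} and {q1} and {q8}.
On input x, block {q2,q6,q10} splits into {q2} and {q6} and {q10}.
The partition is now stable with 10 blocks: {q3,q4} | {q2} | {q9} | {q11} | {q5,q12} | {q0} | {q1} | {q8} | {q6} | {q10}.
State q9 belongs to the block {q9}, which has 1 states.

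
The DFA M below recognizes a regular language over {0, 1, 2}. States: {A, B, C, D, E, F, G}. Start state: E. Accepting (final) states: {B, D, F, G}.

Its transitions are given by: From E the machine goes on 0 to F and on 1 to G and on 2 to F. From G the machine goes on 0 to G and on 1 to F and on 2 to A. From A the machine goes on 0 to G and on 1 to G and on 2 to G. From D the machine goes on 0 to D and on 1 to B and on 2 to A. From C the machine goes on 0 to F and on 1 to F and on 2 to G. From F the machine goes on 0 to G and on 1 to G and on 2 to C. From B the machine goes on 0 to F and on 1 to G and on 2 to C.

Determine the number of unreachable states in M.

2

BFS from E reaches {A, C, E, F, G}; the 2 state(s) B, D are never visited.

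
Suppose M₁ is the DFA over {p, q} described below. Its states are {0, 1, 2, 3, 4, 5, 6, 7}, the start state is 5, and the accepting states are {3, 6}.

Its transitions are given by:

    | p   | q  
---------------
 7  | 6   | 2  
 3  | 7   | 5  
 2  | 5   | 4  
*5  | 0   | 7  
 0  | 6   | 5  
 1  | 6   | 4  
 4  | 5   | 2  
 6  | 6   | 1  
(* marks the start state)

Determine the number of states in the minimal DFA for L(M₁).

Reachable states from the start: {0,1,2,4,5,6,7}. Unreachable: {3} — drop them.
Start with accepting vs non-accepting: {6} | {0,1,2,4,5,7}.
On input p, block {0,1,2,4,5,7} splits into {0,1,7} and {2,4,5}.
Refine {2,4,5} on symbol p: members go to different blocks, giving {2,4} and {5}.
On input q, block {0,1,7} splits into {1,7} and {0}.
The partition is now stable with 5 blocks: {6} | {1,7} | {2,4} | {5} | {0}.

5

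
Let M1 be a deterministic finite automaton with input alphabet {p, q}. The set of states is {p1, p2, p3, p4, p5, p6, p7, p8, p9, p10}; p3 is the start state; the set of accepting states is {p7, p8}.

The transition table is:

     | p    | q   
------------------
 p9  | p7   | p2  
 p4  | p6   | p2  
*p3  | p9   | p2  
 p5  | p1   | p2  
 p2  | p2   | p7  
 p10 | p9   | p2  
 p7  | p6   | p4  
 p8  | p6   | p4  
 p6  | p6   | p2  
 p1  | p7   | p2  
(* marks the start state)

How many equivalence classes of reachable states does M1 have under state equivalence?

5

First remove the unreachable states {p1,p5,p8,p10}; 6 states remain.
Start with accepting vs non-accepting: {p7} | {p2,p3,p4,p6,p9}.
On input p, block {p2,p3,p4,p6,p9} splits into {p2,p3,p4,p6} and {p9}.
On input p, block {p2,p3,p4,p6} splits into {p2,p4,p6} and {p3}.
Split {p2,p4,p6} by δ(·,q) → {p4,p6} and {p2}.
No further refinement is possible. Final partition (5 blocks): {p7} | {p4,p6} | {p9} | {p3} | {p2}.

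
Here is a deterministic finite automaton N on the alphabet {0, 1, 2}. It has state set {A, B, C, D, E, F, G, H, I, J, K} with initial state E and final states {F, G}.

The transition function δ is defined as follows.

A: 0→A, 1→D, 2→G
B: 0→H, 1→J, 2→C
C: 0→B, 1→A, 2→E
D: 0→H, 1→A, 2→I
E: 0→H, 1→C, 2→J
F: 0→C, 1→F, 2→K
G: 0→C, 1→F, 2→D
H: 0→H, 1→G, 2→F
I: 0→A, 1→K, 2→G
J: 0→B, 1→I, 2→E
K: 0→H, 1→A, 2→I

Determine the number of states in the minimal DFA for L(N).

6

Every state is reachable, so we keep all 11.
Start with accepting vs non-accepting: {F,G} | {A,B,C,D,E,H,I,J,K}.
On input 1, block {A,B,C,D,E,H,I,J,K} splits into {A,B,C,D,E,I,J,K} and {H}.
On input 0, block {A,B,C,D,E,I,J,K} splits into {A,C,I,J} and {B,D,E,K}.
Split {A,C,I,J} by δ(·,0) → {A,I} and {C,J}.
Split {B,D,E,K} by δ(·,1) → {B,E} and {D,K}.
Stable partition: {F,G} | {A,I} | {H} | {B,E} | {C,J} | {D,K} — 6 equivalence classes.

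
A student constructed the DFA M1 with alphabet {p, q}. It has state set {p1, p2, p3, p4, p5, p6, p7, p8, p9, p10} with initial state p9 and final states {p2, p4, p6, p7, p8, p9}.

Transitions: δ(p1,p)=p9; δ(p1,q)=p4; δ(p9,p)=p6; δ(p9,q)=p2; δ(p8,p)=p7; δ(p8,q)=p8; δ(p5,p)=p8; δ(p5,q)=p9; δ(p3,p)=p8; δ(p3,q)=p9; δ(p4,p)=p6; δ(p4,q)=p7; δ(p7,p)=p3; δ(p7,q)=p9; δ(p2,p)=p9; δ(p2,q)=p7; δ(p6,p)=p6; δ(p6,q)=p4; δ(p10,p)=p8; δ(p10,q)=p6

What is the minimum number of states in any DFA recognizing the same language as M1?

5

First remove the unreachable states {p1,p5,p10}; 7 states remain.
P0 = {p2,p4,p6,p7,p8,p9} | {p3}.
On input p, block {p2,p4,p6,p7,p8,p9} splits into {p2,p4,p6,p8,p9} and {p7}.
Split {p2,p4,p6,p8,p9} by δ(·,p) → {p2,p4,p6,p9} and {p8}.
Split {p2,p4,p6,p9} by δ(·,q) → {p2,p4} and {p6,p9}.
The partition is now stable with 5 blocks: {p2,p4} | {p3} | {p7} | {p8} | {p6,p9}.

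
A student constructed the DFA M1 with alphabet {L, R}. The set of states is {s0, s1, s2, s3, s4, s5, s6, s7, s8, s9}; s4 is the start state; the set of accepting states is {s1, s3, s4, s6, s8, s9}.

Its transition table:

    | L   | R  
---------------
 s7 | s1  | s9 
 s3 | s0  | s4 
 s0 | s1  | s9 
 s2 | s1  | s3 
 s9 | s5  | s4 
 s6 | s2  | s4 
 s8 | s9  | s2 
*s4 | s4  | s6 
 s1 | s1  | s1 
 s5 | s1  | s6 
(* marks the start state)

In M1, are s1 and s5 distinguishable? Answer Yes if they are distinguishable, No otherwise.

States {s7,s8} cannot be reached from the start state, so discard them.
P0 = {s1,s3,s4,s6,s9} | {s0,s2,s5}.
On input L, block {s1,s3,s4,s6,s9} splits into {s3,s6,s9} and {s1,s4}.
Split {s1,s4} by δ(·,R) → {s1} and {s4}.
Stable partition: {s3,s6,s9} | {s0,s2,s5} | {s1} | {s4} — 4 equivalence classes.
s1 and s5 end up in different blocks, so they are distinguishable. For instance, the string 'ε' is accepted from only s1.

Yes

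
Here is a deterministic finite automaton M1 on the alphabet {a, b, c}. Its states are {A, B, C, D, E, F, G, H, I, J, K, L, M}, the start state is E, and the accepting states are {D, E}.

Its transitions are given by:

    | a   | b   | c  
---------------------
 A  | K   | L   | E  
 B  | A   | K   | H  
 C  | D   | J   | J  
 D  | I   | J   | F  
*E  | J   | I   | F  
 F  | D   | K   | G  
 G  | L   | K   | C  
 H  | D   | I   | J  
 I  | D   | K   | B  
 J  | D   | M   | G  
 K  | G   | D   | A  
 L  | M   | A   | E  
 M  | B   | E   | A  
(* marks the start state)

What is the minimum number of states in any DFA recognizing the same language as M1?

Every state is reachable, so we keep all 13.
Start with accepting vs non-accepting: {D,E} | {A,B,C,F,G,H,I,J,K,L,M}.
Refine {A,B,C,F,G,H,I,J,K,L,M} on symbol a: members go to different blocks, giving {A,B,G,K,L,M} and {C,F,H,I,J}.
On input b, block {A,B,G,K,L,M} splits into {A,B,G,L} and {K,M}.
On input a, block {A,B,G,L} splits into {A,L} and {B,G}.
Split {C,F,H,I,J} by δ(·,b) → {F,I,J} and {C,H}.
No further refinement is possible. Final partition (6 blocks): {D,E} | {A,L} | {F,I,J} | {K,M} | {B,G} | {C,H}.

6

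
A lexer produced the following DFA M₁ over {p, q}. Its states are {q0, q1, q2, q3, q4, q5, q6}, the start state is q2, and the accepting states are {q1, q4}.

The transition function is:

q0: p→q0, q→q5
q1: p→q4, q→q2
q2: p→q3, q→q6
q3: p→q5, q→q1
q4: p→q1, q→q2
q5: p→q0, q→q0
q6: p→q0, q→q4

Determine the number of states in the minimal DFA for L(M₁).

All states are reachable from the start state.
P0 = {q1,q4} | {q0,q2,q3,q5,q6}.
Refine {q0,q2,q3,q5,q6} on symbol q: members go to different blocks, giving {q0,q2,q5} and {q3,q6}.
Split {q0,q2,q5} by δ(·,p) → {q0,q5} and {q2}.
The partition is now stable with 4 blocks: {q1,q4} | {q0,q5} | {q3,q6} | {q2}.

4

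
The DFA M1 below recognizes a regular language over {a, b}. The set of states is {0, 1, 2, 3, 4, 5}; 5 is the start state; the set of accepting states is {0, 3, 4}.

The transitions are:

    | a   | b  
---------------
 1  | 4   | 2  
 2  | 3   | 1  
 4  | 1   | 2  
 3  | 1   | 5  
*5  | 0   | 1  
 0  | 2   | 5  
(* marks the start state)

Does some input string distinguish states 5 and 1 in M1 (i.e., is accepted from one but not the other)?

Every state is reachable, so we keep all 6.
P0 = {0,3,4} | {1,2,5}.
The partition is now stable with 2 blocks: {0,3,4} | {1,2,5}.
5 and 1 lie in the same block of the stable partition, so they are equivalent — no string distinguishes them.

No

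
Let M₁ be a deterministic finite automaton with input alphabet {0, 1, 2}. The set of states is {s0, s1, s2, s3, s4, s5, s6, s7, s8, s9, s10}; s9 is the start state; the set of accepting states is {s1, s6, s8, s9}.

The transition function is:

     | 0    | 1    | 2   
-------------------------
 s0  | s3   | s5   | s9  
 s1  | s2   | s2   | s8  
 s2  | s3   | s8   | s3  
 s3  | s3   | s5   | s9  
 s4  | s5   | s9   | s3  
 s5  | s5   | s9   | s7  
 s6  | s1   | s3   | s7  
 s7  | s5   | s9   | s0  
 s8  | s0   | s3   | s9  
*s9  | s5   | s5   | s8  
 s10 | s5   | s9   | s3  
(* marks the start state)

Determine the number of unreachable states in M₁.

5

BFS from s9 reaches {s0, s3, s5, s7, s8, s9}; the 5 state(s) s1, s2, s4, s6, s10 are never visited.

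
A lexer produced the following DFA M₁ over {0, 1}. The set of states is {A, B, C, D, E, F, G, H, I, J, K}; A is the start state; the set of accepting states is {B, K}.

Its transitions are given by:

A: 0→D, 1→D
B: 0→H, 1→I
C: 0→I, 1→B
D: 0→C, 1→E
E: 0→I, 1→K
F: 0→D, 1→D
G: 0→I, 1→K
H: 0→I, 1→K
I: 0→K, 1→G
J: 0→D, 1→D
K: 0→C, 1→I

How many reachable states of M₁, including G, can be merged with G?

4

First remove the unreachable states {F,J}; 9 states remain.
Initial partition by acceptance: {B,K} | {A,C,D,E,G,H,I}.
Refine {A,C,D,E,G,H,I} on symbol 0: members go to different blocks, giving {A,C,D,E,G,H} and {I}.
Split {A,C,D,E,G,H} by δ(·,0) → {C,E,G,H} and {A,D}.
On input 0, block {A,D} splits into {A} and {D}.
No further refinement is possible. Final partition (5 blocks): {B,K} | {C,E,G,H} | {I} | {A} | {D}.
The equivalence class containing G is {C,E,G,H}, of size 4.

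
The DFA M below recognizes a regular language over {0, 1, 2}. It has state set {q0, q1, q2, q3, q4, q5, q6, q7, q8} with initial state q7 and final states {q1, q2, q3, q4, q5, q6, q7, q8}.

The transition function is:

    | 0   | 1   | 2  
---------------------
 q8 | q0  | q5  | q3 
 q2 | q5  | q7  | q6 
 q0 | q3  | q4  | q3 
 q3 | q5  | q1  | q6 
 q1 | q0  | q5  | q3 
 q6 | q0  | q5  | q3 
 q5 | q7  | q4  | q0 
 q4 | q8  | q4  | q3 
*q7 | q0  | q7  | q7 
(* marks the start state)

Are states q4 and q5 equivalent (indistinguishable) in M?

Reachable states from the start: {q0,q1,q3,q4,q5,q6,q7,q8}. Unreachable: {q2} — drop them.
P0 = {q1,q3,q4,q5,q6,q7,q8} | {q0}.
Refine {q1,q3,q4,q5,q6,q7,q8} on symbol 0: members go to different blocks, giving {q1,q6,q7,q8} and {q3,q4,q5}.
On input 1, block {q1,q6,q7,q8} splits into {q1,q6,q8} and {q7}.
Refine {q3,q4,q5} on symbol 0: members go to different blocks, giving {q3} and {q4} and {q5}.
No further refinement is possible. Final partition (6 blocks): {q1,q6,q8} | {q0} | {q3} | {q7} | {q4} | {q5}.
q4 and q5 end up in different blocks, so they are distinguishable. For instance, the string '2' is accepted from only q4.

No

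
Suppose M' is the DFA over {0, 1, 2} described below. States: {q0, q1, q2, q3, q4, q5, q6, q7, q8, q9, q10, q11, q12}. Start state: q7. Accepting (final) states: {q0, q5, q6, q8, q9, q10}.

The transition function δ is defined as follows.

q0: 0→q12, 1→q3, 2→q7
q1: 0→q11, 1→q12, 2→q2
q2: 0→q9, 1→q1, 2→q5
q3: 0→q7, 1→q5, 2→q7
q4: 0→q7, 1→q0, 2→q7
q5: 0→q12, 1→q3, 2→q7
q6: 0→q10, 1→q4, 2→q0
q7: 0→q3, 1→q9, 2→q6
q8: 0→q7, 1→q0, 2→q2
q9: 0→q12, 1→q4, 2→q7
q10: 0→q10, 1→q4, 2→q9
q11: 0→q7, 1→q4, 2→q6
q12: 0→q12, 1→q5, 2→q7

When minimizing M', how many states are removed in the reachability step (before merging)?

4

Starting at q7 and following transitions, the reachable set is {q0, q3, q4, q5, q6, q7, q9, q10, q12}. That leaves q1, q2, q8, q11 unreachable — 4 in total.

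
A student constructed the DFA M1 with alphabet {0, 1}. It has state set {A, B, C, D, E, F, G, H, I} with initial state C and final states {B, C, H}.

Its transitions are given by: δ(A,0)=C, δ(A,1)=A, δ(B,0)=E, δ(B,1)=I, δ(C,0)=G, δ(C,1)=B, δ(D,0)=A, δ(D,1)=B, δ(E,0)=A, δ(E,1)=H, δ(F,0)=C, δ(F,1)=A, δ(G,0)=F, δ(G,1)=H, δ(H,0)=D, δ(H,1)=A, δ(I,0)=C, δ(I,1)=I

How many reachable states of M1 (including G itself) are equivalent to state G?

Every state is reachable, so we keep all 9.
Start with accepting vs non-accepting: {B,C,H} | {A,D,E,F,G,I}.
Split {B,C,H} by δ(·,1) → {B,H} and {C}.
Refine {A,D,E,F,G,I} on symbol 0: members go to different blocks, giving {A,F,I} and {D,E,G}.
No further refinement is possible. Final partition (4 blocks): {B,H} | {A,F,I} | {C} | {D,E,G}.
The equivalence class containing G is {D,E,G}, of size 3.

3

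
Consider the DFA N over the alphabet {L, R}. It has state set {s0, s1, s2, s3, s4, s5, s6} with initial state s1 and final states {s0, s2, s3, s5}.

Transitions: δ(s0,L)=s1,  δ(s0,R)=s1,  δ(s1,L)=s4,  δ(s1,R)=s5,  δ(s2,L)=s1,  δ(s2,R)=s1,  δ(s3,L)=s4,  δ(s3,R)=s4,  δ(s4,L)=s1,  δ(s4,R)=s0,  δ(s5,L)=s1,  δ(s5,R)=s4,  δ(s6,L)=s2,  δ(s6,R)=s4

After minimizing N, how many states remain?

2

States {s2,s3,s6} cannot be reached from the start state, so discard them.
Initial partition by acceptance: {s0,s5} | {s1,s4}.
No further refinement is possible. Final partition (2 blocks): {s0,s5} | {s1,s4}.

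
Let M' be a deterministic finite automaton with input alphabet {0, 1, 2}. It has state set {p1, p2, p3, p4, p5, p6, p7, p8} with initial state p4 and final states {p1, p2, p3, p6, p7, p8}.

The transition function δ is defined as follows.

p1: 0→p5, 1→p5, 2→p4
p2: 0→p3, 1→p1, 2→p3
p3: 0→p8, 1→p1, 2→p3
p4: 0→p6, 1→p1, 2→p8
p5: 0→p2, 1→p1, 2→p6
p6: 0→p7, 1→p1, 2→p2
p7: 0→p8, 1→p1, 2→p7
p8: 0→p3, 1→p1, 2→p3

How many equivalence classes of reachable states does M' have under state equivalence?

Every state is reachable, so we keep all 8.
P0 = {p1,p2,p3,p6,p7,p8} | {p4,p5}.
Refine {p1,p2,p3,p6,p7,p8} on symbol 0: members go to different blocks, giving {p2,p3,p6,p7,p8} and {p1}.
The partition is now stable with 3 blocks: {p2,p3,p6,p7,p8} | {p4,p5} | {p1}.

3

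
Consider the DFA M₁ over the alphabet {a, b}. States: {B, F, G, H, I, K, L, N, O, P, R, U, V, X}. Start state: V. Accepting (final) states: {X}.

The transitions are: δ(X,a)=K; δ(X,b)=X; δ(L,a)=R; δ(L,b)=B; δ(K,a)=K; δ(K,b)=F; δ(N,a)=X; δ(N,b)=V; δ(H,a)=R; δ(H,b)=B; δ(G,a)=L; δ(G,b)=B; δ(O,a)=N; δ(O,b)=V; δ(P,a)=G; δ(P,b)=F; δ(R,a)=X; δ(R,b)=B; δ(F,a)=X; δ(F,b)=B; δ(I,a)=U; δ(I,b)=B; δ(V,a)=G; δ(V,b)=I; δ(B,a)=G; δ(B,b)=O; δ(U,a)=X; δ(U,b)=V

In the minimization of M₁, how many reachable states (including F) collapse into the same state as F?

4

First remove the unreachable states {H,P}; 12 states remain.
P0 = {X} | {B,F,G,I,K,L,N,O,R,U,V}.
Refine {B,F,G,I,K,L,N,O,R,U,V} on symbol a: members go to different blocks, giving {B,G,I,K,L,O,V} and {F,N,R,U}.
Split {B,G,I,K,L,O,V} by δ(·,a) → {B,G,K,V} and {I,L,O}.
Refine {B,G,K,V} on symbol a: members go to different blocks, giving {B,K,V} and {G}.
On input a, block {B,K,V} splits into {B,V} and {K}.
No further refinement is possible. Final partition (6 blocks): {X} | {B,V} | {F,N,R,U} | {I,L,O} | {G} | {K}.
State F belongs to the block {F,N,R,U}, which has 4 states.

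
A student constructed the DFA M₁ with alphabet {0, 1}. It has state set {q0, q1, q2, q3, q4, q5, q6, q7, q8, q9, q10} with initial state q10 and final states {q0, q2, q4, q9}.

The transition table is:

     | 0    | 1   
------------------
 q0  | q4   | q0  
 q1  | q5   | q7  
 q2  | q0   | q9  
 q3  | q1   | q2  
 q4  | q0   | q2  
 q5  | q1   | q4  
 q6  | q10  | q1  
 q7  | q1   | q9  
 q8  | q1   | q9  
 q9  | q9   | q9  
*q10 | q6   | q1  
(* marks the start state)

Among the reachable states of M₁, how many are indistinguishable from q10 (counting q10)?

2

First remove the unreachable states {q3,q8}; 9 states remain.
P0 = {q0,q2,q4,q9} | {q1,q5,q6,q7,q10}.
On input 1, block {q1,q5,q6,q7,q10} splits into {q1,q6,q10} and {q5,q7}.
Refine {q1,q6,q10} on symbol 0: members go to different blocks, giving {q6,q10} and {q1}.
No further refinement is possible. Final partition (4 blocks): {q0,q2,q4,q9} | {q6,q10} | {q5,q7} | {q1}.
The equivalence class containing q10 is {q6,q10}, of size 2.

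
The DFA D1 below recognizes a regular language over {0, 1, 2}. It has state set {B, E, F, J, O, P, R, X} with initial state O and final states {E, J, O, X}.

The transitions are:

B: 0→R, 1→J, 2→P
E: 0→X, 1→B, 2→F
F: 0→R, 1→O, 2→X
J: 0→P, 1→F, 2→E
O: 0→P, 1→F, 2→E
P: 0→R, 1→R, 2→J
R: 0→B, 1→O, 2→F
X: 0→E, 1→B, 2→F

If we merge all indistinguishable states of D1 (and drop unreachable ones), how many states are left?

Every state is reachable, so we keep all 8.
P0 = {E,J,O,X} | {B,F,P,R}.
On input 0, block {E,J,O,X} splits into {J,O} and {E,X}.
Split {B,F,P,R} by δ(·,1) → {B,F,R} and {P}.
Refine {B,F,R} on symbol 2: members go to different blocks, giving {F} and {R} and {B}.
Stable partition: {J,O} | {F} | {E,X} | {P} | {R} | {B} — 6 equivalence classes.

6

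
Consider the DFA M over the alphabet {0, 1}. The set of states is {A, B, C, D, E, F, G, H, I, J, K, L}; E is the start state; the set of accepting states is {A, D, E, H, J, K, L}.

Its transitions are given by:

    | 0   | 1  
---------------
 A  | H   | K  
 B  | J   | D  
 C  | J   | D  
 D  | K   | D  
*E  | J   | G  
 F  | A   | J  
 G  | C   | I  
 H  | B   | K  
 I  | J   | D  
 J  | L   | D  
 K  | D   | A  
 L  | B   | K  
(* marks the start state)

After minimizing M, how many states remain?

8

First remove the unreachable states {F}; 11 states remain.
Start with accepting vs non-accepting: {A,D,E,H,J,K,L} | {B,C,G,I}.
Split {A,D,E,H,J,K,L} by δ(·,0) → {A,D,E,J,K} and {H,L}.
Split {A,D,E,J,K} by δ(·,0) → {D,E,K} and {A,J}.
On input 0, block {D,E,K} splits into {D,K} and {E}.
Split {D,K} by δ(·,1) → {D} and {K}.
Split {B,C,G,I} by δ(·,0) → {B,C,I} and {G}.
Split {A,J} by δ(·,1) → {A} and {J}.
Stable partition: {D} | {B,C,I} | {H,L} | {A} | {E} | {K} | {G} | {J} — 8 equivalence classes.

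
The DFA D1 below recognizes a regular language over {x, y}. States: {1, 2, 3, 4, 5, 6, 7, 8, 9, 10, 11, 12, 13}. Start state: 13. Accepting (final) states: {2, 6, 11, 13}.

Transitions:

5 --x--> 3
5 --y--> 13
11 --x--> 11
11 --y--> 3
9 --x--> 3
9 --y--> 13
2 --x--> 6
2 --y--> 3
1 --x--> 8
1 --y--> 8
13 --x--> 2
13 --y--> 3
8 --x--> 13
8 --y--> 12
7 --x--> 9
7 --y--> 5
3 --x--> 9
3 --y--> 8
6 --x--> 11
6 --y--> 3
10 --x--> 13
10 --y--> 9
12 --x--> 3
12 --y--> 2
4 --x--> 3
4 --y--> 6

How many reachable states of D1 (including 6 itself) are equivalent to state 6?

4

States {1,4,5,7,10} cannot be reached from the start state, so discard them.
Initial partition by acceptance: {2,6,11,13} | {3,8,9,12}.
Refine {3,8,9,12} on symbol x: members go to different blocks, giving {3,9,12} and {8}.
On input y, block {3,9,12} splits into {9,12} and {3}.
The partition is now stable with 4 blocks: {2,6,11,13} | {9,12} | {8} | {3}.
The equivalence class containing 6 is {2,6,11,13}, of size 4.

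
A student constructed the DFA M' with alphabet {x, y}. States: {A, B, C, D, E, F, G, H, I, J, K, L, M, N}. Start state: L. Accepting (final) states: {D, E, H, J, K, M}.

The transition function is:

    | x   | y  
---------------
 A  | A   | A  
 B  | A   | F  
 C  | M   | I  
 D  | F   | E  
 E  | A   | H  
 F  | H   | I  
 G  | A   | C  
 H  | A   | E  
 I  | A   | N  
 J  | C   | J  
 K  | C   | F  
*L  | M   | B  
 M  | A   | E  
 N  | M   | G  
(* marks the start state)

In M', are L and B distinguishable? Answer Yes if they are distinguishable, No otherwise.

Yes

Reachable states from the start: {A,B,C,E,F,G,H,I,L,M,N}. Unreachable: {D,J,K} — drop them.
Start with accepting vs non-accepting: {E,H,M} | {A,B,C,F,G,I,L,N}.
Split {A,B,C,F,G,I,L,N} by δ(·,x) → {A,B,G,I} and {C,F,L,N}.
On input y, block {A,B,G,I} splits into {B,G,I} and {A}.
Stable partition: {E,H,M} | {B,G,I} | {C,F,L,N} | {A} — 4 equivalence classes.
L and B end up in different blocks, so they are distinguishable. For instance, the string 'x' is accepted from only L.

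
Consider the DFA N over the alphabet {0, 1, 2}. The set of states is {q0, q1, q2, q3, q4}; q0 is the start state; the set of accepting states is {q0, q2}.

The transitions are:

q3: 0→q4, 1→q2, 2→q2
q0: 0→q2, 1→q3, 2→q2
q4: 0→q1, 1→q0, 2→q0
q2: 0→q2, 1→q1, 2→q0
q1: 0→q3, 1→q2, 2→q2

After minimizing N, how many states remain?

2

Every state is reachable, so we keep all 5.
Initial partition by acceptance: {q0,q2} | {q1,q3,q4}.
The partition is now stable with 2 blocks: {q0,q2} | {q1,q3,q4}.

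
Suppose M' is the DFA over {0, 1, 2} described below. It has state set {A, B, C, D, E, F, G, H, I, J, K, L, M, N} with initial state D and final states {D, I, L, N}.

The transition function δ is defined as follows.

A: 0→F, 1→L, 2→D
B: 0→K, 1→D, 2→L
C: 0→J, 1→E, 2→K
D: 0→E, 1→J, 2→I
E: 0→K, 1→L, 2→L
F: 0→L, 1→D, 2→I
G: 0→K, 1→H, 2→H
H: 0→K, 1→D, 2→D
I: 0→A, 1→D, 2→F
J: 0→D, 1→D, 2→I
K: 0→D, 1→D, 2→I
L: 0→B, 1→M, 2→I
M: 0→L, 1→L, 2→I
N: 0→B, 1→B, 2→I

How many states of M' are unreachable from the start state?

Starting at D and following transitions, the reachable set is {A, B, D, E, F, I, J, K, L, M}. That leaves C, G, H, N unreachable — 4 in total.

4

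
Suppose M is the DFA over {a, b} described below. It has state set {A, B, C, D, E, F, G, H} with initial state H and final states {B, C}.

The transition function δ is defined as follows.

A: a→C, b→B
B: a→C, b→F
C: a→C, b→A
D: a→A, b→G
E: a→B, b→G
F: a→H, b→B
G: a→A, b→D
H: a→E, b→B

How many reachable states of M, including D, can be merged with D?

2

P0 = {B,C} | {A,D,E,F,G,H}.
Refine {A,D,E,F,G,H} on symbol a: members go to different blocks, giving {D,F,G,H} and {A,E}.
Split {B,C} by δ(·,b) → {B} and {C}.
On input a, block {D,F,G,H} splits into {D,G,H} and {F}.
Split {D,G,H} by δ(·,b) → {D,G} and {H}.
Split {A,E} by δ(·,a) → {A} and {E}.
The partition is now stable with 7 blocks: {B} | {D,G} | {A} | {C} | {F} | {H} | {E}.
State D belongs to the block {D,G}, which has 2 states.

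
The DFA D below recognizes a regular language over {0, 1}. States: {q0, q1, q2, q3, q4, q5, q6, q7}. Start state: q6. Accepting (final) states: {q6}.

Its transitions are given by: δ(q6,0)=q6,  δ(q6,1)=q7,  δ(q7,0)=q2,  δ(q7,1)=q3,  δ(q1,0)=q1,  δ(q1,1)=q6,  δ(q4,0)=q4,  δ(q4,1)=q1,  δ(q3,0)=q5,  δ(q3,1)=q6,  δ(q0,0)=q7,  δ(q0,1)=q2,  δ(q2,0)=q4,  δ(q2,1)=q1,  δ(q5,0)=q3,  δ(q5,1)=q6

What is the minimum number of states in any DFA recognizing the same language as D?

First remove the unreachable states {q0}; 7 states remain.
P0 = {q6} | {q1,q2,q3,q4,q5,q7}.
Split {q1,q2,q3,q4,q5,q7} by δ(·,1) → {q1,q3,q5} and {q2,q4,q7}.
No further refinement is possible. Final partition (3 blocks): {q6} | {q1,q3,q5} | {q2,q4,q7}.

3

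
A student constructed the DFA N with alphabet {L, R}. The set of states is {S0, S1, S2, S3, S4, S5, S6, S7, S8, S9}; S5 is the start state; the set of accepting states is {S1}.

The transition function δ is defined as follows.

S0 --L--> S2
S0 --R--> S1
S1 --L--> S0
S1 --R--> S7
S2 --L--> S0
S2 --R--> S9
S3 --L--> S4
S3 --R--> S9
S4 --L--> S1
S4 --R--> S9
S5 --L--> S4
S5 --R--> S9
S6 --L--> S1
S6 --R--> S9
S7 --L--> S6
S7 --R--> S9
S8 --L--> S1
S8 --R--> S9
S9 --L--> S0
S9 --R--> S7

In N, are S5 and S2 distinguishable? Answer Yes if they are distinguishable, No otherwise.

Yes

First remove the unreachable states {S3,S8}; 8 states remain.
P0 = {S1} | {S0,S2,S4,S5,S6,S7,S9}.
Split {S0,S2,S4,S5,S6,S7,S9} by δ(·,L) → {S0,S2,S5,S7,S9} and {S4,S6}.
On input L, block {S0,S2,S5,S7,S9} splits into {S0,S2,S9} and {S5,S7}.
Split {S0,S2,S9} by δ(·,R) → {S0} and {S2} and {S9}.
The partition is now stable with 6 blocks: {S1} | {S0} | {S4,S6} | {S5,S7} | {S2} | {S9}.
S5 and S2 end up in different blocks, so they are distinguishable. For instance, the string 'LL' is accepted from only S5.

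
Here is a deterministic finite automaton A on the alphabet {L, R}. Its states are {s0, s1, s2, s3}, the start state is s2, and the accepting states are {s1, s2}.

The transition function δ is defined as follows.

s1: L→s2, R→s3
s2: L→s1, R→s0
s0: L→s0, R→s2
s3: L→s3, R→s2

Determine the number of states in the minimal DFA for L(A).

2

All states are reachable from the start state.
Start with accepting vs non-accepting: {s1,s2} | {s0,s3}.
The partition is now stable with 2 blocks: {s1,s2} | {s0,s3}.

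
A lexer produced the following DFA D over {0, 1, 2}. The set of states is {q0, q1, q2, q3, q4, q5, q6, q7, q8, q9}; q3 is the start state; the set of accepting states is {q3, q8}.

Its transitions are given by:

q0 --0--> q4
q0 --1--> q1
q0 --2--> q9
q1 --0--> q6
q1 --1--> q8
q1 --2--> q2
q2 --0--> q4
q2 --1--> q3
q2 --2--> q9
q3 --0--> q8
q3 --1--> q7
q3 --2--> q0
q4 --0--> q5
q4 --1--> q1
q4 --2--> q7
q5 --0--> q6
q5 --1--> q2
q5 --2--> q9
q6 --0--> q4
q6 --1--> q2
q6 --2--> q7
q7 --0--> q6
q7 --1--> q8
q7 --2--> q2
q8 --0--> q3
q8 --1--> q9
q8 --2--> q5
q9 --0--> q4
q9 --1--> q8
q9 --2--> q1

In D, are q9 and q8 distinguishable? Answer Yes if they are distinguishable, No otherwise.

Every state is reachable, so we keep all 10.
Initial partition by acceptance: {q3,q8} | {q0,q1,q2,q4,q5,q6,q7,q9}.
On input 1, block {q0,q1,q2,q4,q5,q6,q7,q9} splits into {q0,q4,q5,q6} and {q1,q2,q7,q9}.
No further refinement is possible. Final partition (3 blocks): {q3,q8} | {q0,q4,q5,q6} | {q1,q2,q7,q9}.
q9 and q8 end up in different blocks, so they are distinguishable. For instance, the string 'ε' is accepted from only q8.

Yes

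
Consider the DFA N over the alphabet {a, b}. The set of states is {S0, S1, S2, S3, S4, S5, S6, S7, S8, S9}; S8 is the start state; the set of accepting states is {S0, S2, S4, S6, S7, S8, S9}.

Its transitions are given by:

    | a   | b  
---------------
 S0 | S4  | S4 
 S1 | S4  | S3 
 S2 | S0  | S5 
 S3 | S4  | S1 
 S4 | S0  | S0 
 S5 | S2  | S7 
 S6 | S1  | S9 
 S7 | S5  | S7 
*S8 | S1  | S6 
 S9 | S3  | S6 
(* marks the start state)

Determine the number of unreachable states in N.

No path from S8 leads to S2, S5, S7; the other 7 states are all reachable.

3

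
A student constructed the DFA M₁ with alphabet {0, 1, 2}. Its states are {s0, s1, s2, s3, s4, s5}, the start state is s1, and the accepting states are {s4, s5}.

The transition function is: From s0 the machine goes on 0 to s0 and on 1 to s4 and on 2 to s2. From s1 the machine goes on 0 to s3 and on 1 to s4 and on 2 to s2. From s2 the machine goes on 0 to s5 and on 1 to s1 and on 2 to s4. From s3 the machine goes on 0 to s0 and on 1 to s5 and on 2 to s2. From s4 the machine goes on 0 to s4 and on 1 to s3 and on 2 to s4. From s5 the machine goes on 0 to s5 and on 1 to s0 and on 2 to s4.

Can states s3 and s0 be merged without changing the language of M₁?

Yes

Every state is reachable, so we keep all 6.
Initial partition by acceptance: {s4,s5} | {s0,s1,s2,s3}.
Split {s0,s1,s2,s3} by δ(·,0) → {s0,s1,s3} and {s2}.
No further refinement is possible. Final partition (3 blocks): {s4,s5} | {s0,s1,s3} | {s2}.
s3 and s0 lie in the same block of the stable partition, so they are equivalent — no string distinguishes them.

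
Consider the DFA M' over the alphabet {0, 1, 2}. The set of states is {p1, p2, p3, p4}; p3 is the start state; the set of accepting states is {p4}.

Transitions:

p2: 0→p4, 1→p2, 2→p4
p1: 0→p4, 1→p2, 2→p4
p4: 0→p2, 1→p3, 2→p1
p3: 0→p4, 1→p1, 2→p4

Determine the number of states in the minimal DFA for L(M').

Initial partition by acceptance: {p4} | {p1,p2,p3}.
The partition is now stable with 2 blocks: {p4} | {p1,p2,p3}.

2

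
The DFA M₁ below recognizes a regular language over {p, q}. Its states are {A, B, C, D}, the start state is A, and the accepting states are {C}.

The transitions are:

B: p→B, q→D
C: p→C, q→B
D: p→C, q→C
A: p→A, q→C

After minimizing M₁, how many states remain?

4

Every state is reachable, so we keep all 4.
Start with accepting vs non-accepting: {C} | {A,B,D}.
Split {A,B,D} by δ(·,p) → {A,B} and {D}.
Split {A,B} by δ(·,q) → {A} and {B}.
Stable partition: {C} | {A} | {D} | {B} — 4 equivalence classes.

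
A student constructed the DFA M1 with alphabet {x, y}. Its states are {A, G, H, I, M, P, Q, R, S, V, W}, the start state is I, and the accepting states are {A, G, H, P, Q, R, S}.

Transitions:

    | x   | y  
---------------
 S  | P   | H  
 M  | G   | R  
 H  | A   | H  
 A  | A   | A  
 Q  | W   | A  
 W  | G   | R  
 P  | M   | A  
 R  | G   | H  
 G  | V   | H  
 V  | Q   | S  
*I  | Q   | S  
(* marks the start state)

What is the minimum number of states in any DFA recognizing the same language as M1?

4

Initial partition by acceptance: {A,G,H,P,Q,R,S} | {I,M,V,W}.
Refine {A,G,H,P,Q,R,S} on symbol x: members go to different blocks, giving {A,H,R,S} and {G,P,Q}.
Split {A,H,R,S} by δ(·,x) → {A,H} and {R,S}.
Stable partition: {A,H} | {I,M,V,W} | {G,P,Q} | {R,S} — 4 equivalence classes.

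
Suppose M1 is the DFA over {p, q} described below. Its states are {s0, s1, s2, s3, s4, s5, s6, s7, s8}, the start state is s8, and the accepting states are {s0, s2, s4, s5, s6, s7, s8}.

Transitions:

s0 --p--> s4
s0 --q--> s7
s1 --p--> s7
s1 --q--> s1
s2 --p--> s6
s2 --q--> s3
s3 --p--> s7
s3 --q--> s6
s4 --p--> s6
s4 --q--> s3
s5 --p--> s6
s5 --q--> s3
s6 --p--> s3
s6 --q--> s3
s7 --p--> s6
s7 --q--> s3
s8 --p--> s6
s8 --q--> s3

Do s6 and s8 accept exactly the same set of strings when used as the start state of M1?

States {s0,s1,s2,s4,s5} cannot be reached from the start state, so discard them.
Initial partition by acceptance: {s6,s7,s8} | {s3}.
Split {s6,s7,s8} by δ(·,p) → {s7,s8} and {s6}.
The partition is now stable with 3 blocks: {s7,s8} | {s3} | {s6}.
s6 and s8 end up in different blocks, so they are distinguishable. For instance, the string 'p' is accepted from only s8.

No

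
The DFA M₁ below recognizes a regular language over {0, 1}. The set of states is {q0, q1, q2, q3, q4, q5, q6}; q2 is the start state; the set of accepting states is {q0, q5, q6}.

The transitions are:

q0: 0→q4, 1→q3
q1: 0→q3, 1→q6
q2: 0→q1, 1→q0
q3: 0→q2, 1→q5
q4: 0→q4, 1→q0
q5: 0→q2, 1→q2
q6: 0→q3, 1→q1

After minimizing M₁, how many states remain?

Initial partition by acceptance: {q0,q5,q6} | {q1,q2,q3,q4}.
No further refinement is possible. Final partition (2 blocks): {q0,q5,q6} | {q1,q2,q3,q4}.

2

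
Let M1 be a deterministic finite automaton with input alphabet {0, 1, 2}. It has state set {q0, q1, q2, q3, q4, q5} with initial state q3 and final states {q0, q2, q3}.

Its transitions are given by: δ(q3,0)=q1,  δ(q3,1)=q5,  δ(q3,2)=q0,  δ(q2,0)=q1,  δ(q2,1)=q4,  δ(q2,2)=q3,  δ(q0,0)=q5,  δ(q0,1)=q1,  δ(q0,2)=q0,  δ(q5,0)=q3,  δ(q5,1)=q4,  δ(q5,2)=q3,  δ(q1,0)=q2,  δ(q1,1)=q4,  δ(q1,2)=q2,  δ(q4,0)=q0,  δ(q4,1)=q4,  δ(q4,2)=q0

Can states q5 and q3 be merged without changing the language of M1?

No

P0 = {q0,q2,q3} | {q1,q4,q5}.
The partition is now stable with 2 blocks: {q0,q2,q3} | {q1,q4,q5}.
q5 and q3 end up in different blocks, so they are distinguishable. For instance, the string 'ε' is accepted from only q3.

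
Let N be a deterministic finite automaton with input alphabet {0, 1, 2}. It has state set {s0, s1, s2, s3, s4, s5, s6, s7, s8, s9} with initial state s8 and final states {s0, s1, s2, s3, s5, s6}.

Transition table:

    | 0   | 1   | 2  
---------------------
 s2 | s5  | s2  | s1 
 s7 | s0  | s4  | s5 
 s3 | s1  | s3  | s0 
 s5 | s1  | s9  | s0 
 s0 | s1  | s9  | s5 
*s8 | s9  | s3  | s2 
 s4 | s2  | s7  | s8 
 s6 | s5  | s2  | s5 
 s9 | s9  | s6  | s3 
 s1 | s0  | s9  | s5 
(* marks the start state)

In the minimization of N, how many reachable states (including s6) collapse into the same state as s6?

States {s4,s7} cannot be reached from the start state, so discard them.
Initial partition by acceptance: {s0,s1,s2,s3,s5,s6} | {s8,s9}.
Refine {s0,s1,s2,s3,s5,s6} on symbol 1: members go to different blocks, giving {s0,s1,s5} and {s2,s3,s6}.
Stable partition: {s0,s1,s5} | {s8,s9} | {s2,s3,s6} — 3 equivalence classes.
State s6 belongs to the block {s2,s3,s6}, which has 3 states.

3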